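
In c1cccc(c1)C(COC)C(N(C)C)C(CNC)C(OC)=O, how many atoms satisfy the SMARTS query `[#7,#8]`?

The query [#7,#8] means: nitrogen or oxygen (comma = OR).
Check the 22 heavy atoms by environment: 11× C → no; 2× N → match; 6× c (aromatic) → no; 3× O → match.
Summing the matching environments: 2 + 3 = 5 matching atoms.

5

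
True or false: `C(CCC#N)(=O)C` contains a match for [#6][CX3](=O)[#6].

True

The pattern [#6][CX3](=O)[#6] describes a carbonyl carbon (no H) flanked by two carbons — a ketone.
The molecule carries an acetyl/ketone group (-C(=O)CH3), whose atoms satisfy every constraint of the query, so the pattern matches.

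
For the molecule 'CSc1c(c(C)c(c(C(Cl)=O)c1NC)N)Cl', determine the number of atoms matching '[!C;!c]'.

6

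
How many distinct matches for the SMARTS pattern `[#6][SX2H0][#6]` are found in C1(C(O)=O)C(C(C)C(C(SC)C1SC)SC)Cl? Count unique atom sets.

3

[#6][SX2H0][#6] is the SMARTS for a thioether: an aliphatic sulfur bridging two carbons with no H on the sulfur.
The molecule carries 3 separate instances of a methylthio ether (-SCH3) meeting every constraint; each maps to a distinct set of atoms, giving 3 matches.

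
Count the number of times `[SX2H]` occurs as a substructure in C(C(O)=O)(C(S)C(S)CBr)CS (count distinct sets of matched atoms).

3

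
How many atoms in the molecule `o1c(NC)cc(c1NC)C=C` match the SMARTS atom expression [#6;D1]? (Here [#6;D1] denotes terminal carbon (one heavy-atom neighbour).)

The query [#6;D1] means: carbon bonded to exactly one heavy atom.
Check the 11 heavy atoms by environment: 1× o (aromatic, D2) → no; 3× c (aromatic, D3) → no; 1× c (aromatic, D2) → no; 2× N (D2) → no; 3× C (D1) → match; 1× C (D2) → no.
That gives 3 matching atoms.

3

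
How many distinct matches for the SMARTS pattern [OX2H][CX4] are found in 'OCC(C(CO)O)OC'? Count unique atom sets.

[OX2H][CX4] is the SMARTS for an aliphatic alcohol: a hydroxyl oxygen bound to an sp3 (X4) carbon.
The molecule carries 3 separate instances of a hydroxyl group (-OH) meeting every constraint; each maps to a distinct set of atoms, giving 3 matches.

3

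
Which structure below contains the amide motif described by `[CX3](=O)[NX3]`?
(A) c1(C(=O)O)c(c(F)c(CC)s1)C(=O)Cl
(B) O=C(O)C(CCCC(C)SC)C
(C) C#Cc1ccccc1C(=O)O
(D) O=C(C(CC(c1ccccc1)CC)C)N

D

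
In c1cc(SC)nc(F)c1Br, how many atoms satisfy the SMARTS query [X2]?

Check the 10 heavy atoms by environment: 1× n (aromatic, X2) → match; 5× c (aromatic, X3) → no; 1× S (X2) → match; 1× C (X4) → no; 1× Br (X1) → no; 1× F (X1) → no.
Summing the matching environments: 1 + 1 = 2 matching atoms.

2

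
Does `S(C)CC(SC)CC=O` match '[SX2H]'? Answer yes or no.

The pattern [SX2H] describes an aliphatic sulfur with two connections, one being H — a thiol.
The closest candidate here is a methylthio ether (-SCH3), but the sulfur has H0 (bonded to two carbons), not H1. No other fragment satisfies the full query, so there is no match.

No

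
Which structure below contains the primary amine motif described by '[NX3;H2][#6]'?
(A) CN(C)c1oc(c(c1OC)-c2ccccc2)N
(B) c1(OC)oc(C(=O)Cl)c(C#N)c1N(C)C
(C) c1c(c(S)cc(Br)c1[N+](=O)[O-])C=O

[NX3;H2][#6] describes a trivalent nitrogen with two H attached to carbon (a primary amine).
(A) contains a primary amino group (-NH2), which satisfies every atom and bond constraint.
(B) has a dimethylamino group (-N(CH3)2) but the nitrogen has H0, not H2.
(C) has a nitro group (-[N+](=O)[O-]) but the nitrogen is [N+] with no H, not NX3H2.
So the answer is (A).

A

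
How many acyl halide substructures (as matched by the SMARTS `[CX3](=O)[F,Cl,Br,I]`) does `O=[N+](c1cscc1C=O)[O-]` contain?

0

[CX3](=O)[F,Cl,Br,I] is the SMARTS for an acyl halide: a carbonyl carbon bonded to a halogen.
No fragment in the molecule satisfies every constraint, giving 0 matches.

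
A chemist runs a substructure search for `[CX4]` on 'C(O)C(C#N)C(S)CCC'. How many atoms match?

Check the 10 heavy atoms by environment: 6× C (X4) → match; 1× C (X2) → no; 1× N (X1) → no; 1× S (X2) → no; 1× O (X2) → no.
That gives 6 matching atoms.

6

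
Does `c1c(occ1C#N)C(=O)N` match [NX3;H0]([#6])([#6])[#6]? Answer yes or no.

The pattern [NX3;H0]([#6])([#6])[#6] describes a trivalent nitrogen with no H, bonded to three carbons — a tertiary amine.
The closest candidate here is a primary amide (-C(=O)NH2), but the amide nitrogen has H2 and only one carbon neighbour. No other fragment satisfies the full query, so there is no match.

No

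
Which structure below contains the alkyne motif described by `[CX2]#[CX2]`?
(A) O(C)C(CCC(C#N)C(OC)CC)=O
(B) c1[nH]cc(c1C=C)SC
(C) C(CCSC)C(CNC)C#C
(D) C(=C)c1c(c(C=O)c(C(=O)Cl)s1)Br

C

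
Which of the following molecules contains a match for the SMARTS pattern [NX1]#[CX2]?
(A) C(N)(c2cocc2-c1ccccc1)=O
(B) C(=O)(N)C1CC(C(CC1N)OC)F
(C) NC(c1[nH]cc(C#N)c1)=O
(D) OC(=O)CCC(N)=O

C

[NX1]#[CX2] describes a nitrogen triple-bonded to a two-connected carbon (a nitrile).
(A) has a primary amide (-C(=O)NH2) but the nitrogen is NX3, not NX1.
(B) has a primary amide (-C(=O)NH2) but the nitrogen is NX3, not NX1.
(C) contains a nitrile (-C#N), which satisfies every atom and bond constraint.
(D) has a primary amide (-C(=O)NH2) but the nitrogen is NX3, not NX1.
So the answer is (C).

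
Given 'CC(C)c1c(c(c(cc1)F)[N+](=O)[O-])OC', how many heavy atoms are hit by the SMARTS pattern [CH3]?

The query [CH3] means: aliphatic carbon with exactly three hydrogens.
Check the 15 heavy atoms by environment: 4× c (aromatic, H0) → no; 2× c (aromatic, H1) → no; 1× N (charge +1, H0) → no; 1× O (charge -1, H0) → no; 2× O (H0) → no; 1× C (H1) → no; 3× C (H3) → match; 1× F (H0) → no.
That gives 3 matching atoms.

3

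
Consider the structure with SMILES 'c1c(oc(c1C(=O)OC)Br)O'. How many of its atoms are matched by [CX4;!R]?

1

The query [CX4;!R] means: aliphatic carbon with four total connections, not in a ring.
Check the 11 heavy atoms by environment: 1× o (aromatic, X2, in 5-ring) → no; 4× c (aromatic, X3, in 5-ring) → no; 1× C (X3, acyclic) → no; 1× O (X1, acyclic) → no; 2× O (X2, acyclic) → no; 1× C (X4, acyclic) → match; 1× Br (X1, acyclic) → no.
That gives 1 matching atom.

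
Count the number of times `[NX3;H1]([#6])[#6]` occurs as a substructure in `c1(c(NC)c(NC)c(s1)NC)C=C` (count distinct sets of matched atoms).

3

[NX3;H1]([#6])[#6] is the SMARTS for a secondary amine: a trivalent nitrogen with one H, bonded to two carbons.
The molecule carries 3 separate instances of an N-methylamino group (-NHCH3) meeting every constraint; each maps to a distinct set of atoms, giving 3 matches.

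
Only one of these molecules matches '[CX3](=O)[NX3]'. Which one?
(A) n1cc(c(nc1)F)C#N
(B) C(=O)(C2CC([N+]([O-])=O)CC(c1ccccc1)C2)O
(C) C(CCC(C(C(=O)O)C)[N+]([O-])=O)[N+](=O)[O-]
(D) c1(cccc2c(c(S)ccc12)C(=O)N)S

D

[CX3](=O)[NX3] describes a carbonyl carbon bonded to a trivalent nitrogen (an amide).
(A) has a nitrile (-C#N) but the nitrile N is NX1 (triple-bonded), not NX3.
(B) has a carboxylic acid group (-C(=O)OH) but the carbonyl is bonded to O, not to an NX3 nitrogen.
(C) has a carboxylic acid group (-C(=O)OH) but the carbonyl is bonded to O, not to an NX3 nitrogen.
(D) contains a primary amide (-C(=O)NH2), which satisfies every atom and bond constraint.
So the answer is (D).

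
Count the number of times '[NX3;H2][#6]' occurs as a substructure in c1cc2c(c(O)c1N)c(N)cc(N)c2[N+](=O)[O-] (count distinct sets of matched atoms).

3

[NX3;H2][#6] is the SMARTS for a primary amine: a trivalent nitrogen with two H attached to carbon.
The molecule carries 3 separate instances of a primary amino group (-NH2) meeting every constraint; each maps to a distinct set of atoms, giving 3 matches.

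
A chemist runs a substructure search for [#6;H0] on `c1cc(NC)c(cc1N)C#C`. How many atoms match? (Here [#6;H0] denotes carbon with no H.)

The query [#6;H0] means: any carbon with no attached hydrogen.
Check the 11 heavy atoms by environment: 3× c (aromatic, H0) → match; 3× c (aromatic, H1) → no; 1× N (H2) → no; 1× C (H0) → match; 1× C (H1) → no; 1× N (H1) → no; 1× C (H3) → no.
Summing the matching environments: 3 + 1 = 4 matching atoms.

4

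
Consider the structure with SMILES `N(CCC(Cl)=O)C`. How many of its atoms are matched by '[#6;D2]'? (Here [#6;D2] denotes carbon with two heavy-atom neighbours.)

2

Check the 7 heavy atoms by environment: 2× C (D2) → match; 1× C (D3) → no; 1× O (D1) → no; 1× Cl (D1) → no; 1× N (D2) → no; 1× C (D1) → no.
That gives 2 matching atoms.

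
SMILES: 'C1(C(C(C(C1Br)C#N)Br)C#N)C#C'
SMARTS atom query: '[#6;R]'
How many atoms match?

5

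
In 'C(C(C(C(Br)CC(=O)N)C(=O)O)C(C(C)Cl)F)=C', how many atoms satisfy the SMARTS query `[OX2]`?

1

The query [OX2] means: aliphatic oxygen with two total connections — ether, hydroxyl, or ester single-bond O.
Check the 18 heavy atoms by environment: 7× C (X4) → no; 1× F (X1) → no; 1× Br (X1) → no; 4× C (X3) → no; 2× O (X1) → no; 1× N (X3) → no; 1× O (X2) → match; 1× Cl (X1) → no.
That gives 1 matching atom.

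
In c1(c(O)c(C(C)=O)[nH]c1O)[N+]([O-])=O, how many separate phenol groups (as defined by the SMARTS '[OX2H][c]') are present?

2

[OX2H][c] is the SMARTS for a phenol: a hydroxyl oxygen attached to an aromatic carbon.
The molecule carries 2 separate instances of a hydroxyl group (-OH) meeting every constraint; each maps to a distinct set of atoms, giving 2 matches.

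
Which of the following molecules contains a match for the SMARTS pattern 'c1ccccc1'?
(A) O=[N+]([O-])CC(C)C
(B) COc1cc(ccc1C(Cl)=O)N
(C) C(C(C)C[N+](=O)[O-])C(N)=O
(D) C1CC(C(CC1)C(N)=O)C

B

c1ccccc1 describes six aromatic carbons in a ring (a benzene ring).
(A) has a methyl group (-CH3) but no six-membered all-carbon aromatic ring is present.
(B) contains the required atom environment, so the pattern matches.
(C) has a methyl group (-CH3) but no six-membered all-carbon aromatic ring is present.
(D) has a methyl group (-CH3) but no six-membered all-carbon aromatic ring is present.
So the answer is (B).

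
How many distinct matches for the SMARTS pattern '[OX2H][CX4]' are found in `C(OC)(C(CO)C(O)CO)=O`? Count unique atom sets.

3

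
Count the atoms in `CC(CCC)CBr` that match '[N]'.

0

Check the 7 heavy atoms by environment: 6× C → no; 1× Br → no.
No environment satisfies the query, so 0 matching atoms.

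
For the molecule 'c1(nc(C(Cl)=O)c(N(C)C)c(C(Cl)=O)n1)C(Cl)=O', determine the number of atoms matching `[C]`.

The query [C] means: uppercase C matches aliphatic (non-aromatic) carbon only.
Check the 18 heavy atoms by environment: 2× n (aromatic) → no; 4× c (aromatic) → no; 5× C → match; 3× O → no; 3× Cl → no; 1× N → no.
That gives 5 matching atoms.

5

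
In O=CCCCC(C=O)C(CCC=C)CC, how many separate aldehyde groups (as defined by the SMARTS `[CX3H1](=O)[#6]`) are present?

2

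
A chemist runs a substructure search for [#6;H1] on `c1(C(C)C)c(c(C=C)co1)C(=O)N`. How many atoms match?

3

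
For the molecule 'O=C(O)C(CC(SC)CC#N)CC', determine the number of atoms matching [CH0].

2

Check the 13 heavy atoms by environment: 2× C (H3) → no; 3× C (H2) → no; 2× C (H1) → no; 2× C (H0) → match; 1× O (H0) → no; 1× O (H1) → no; 1× S (H0) → no; 1× N (H0) → no.
That gives 2 matching atoms.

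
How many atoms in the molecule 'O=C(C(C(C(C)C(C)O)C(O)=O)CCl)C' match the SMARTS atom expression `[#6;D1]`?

3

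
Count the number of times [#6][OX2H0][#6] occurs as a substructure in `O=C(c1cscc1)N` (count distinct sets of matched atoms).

[#6][OX2H0][#6] is the SMARTS for an ether: an aliphatic oxygen bridging two carbons with no H on the oxygen.
No fragment in the molecule satisfies every constraint, giving 0 matches.

0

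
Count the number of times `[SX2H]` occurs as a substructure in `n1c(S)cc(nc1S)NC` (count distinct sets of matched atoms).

[SX2H] is the SMARTS for a thiol: an aliphatic sulfur with two connections, one being H.
The molecule carries 2 separate instances of a thiol (-SH) meeting every constraint; each maps to a distinct set of atoms, giving 2 matches.

2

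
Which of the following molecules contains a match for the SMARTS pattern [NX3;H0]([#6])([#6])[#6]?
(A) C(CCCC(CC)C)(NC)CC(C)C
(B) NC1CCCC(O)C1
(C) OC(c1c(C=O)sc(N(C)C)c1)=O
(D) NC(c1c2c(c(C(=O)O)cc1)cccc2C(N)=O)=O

C

[NX3;H0]([#6])([#6])[#6] describes a trivalent nitrogen with no H, bonded to three carbons (a tertiary amine).
(A) has an N-methylamino group (-NHCH3) but the nitrogen still has one H (H1), not H0.
(B) has a primary amino group (-NH2) but the nitrogen has H2, not H0 with three carbons.
(C) contains a dimethylamino group (-N(CH3)2), which satisfies every atom and bond constraint.
(D) has a primary amide (-C(=O)NH2) but the amide nitrogen has H2 and only one carbon neighbour.
So the answer is (C).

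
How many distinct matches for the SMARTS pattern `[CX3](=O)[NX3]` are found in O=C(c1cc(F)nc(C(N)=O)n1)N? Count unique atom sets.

2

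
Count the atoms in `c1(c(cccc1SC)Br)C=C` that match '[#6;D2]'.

4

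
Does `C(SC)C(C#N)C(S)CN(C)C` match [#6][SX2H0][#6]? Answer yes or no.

Yes

The pattern [#6][SX2H0][#6] describes an aliphatic sulfur bridging two carbons with no H on the sulfur — a thioether.
The molecule carries a methylthio ether (-SCH3), whose atoms satisfy every constraint of the query, so the pattern matches.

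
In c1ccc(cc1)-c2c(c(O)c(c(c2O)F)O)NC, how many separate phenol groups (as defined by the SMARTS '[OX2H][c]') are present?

[OX2H][c] is the SMARTS for a phenol: a hydroxyl oxygen attached to an aromatic carbon.
The molecule carries 3 separate instances of a hydroxyl group (-OH) meeting every constraint; each maps to a distinct set of atoms, giving 3 matches.

3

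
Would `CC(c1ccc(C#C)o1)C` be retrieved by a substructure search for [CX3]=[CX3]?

No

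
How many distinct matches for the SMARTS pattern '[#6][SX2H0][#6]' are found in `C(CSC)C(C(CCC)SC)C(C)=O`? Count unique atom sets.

2

[#6][SX2H0][#6] is the SMARTS for a thioether: an aliphatic sulfur bridging two carbons with no H on the sulfur.
The molecule carries 2 separate instances of a methylthio ether (-SCH3) meeting every constraint; each maps to a distinct set of atoms, giving 2 matches.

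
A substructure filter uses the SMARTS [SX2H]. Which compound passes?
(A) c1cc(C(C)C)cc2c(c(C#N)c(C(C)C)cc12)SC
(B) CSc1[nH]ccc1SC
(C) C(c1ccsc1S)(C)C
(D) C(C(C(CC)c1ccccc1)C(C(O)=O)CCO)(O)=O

C

[SX2H] describes an aliphatic sulfur with two connections, one being H (a thiol).
(A) has a methylthio ether (-SCH3) but the sulfur has H0 (bonded to two carbons), not H1.
(B) has a methylthio ether (-SCH3) but the sulfur has H0 (bonded to two carbons), not H1.
(C) contains a thiol (-SH), which satisfies every atom and bond constraint.
(D) has a hydroxyl group (-OH) but it is an -OH, not an -SH.
So the answer is (C).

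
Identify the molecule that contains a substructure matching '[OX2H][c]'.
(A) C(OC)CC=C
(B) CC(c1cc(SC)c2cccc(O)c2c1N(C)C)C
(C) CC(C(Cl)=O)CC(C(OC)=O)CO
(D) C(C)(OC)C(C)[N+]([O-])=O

B

[OX2H][c] describes a hydroxyl oxygen attached to an aromatic carbon (a phenol).
(A) has a methoxy ether (-OCH3) but the oxygen has H0, not H1.
(B) contains a hydroxyl group (-OH), which satisfies every atom and bond constraint.
(C) has a hydroxyl group (-OH) but the -OH is on an aliphatic carbon, not an aromatic c.
(D) has a methoxy ether (-OCH3) but the oxygen has H0, not H1.
So the answer is (B).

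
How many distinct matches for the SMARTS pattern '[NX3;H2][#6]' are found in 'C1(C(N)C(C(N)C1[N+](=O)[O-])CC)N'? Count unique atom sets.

[NX3;H2][#6] is the SMARTS for a primary amine: a trivalent nitrogen with two H attached to carbon.
The molecule carries 3 separate instances of a primary amino group (-NH2) meeting every constraint; each maps to a distinct set of atoms, giving 3 matches.

3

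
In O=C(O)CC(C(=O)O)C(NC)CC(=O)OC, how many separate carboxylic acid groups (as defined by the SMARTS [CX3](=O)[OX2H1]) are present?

2

[CX3](=O)[OX2H1] is the SMARTS for a carboxylic acid: an sp2 carbon double-bonded to O and single-bonded to an -OH oxygen.
The molecule carries 2 separate instances of a carboxylic acid group (-C(=O)OH) meeting every constraint; each maps to a distinct set of atoms, giving 2 matches.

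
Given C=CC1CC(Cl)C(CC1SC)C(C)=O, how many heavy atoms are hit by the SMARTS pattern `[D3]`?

The query [D3] means: atom with exactly three heavy-atom neighbours.
Check the 14 heavy atoms by environment: 3× C (D2) → no; 5× C (D3) → match; 1× Cl (D1) → no; 1× S (D2) → no; 3× C (D1) → no; 1× O (D1) → no.
That gives 5 matching atoms.

5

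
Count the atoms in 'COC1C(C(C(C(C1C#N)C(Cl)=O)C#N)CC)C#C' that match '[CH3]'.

2

Check the 19 heavy atoms by environment: 7× C (H1) → no; 4× C (H0) → no; 2× O (H0) → no; 2× C (H3) → match; 2× N (H0) → no; 1× C (H2) → no; 1× Cl (H0) → no.
That gives 2 matching atoms.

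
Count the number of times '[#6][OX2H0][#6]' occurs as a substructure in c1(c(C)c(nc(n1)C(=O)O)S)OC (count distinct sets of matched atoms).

[#6][OX2H0][#6] is the SMARTS for an ether: an aliphatic oxygen bridging two carbons with no H on the oxygen.
Exactly one fragment in the molecule meets all constraints, giving 1 match.

1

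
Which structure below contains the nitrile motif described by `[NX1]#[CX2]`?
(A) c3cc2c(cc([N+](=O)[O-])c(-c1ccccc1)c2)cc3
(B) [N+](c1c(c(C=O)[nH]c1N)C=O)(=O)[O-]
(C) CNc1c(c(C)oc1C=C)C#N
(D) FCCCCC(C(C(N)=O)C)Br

C

[NX1]#[CX2] describes a nitrogen triple-bonded to a two-connected carbon (a nitrile).
(A) has a nitro group (-[N+](=O)[O-]) but there is no C#N triple bond.
(B) has a primary amino group (-NH2) but the nitrogen is NX3 (three connections), not NX1 triple-bonded.
(C) contains a nitrile (-C#N), which satisfies every atom and bond constraint.
(D) has a primary amide (-C(=O)NH2) but the nitrogen is NX3, not NX1.
So the answer is (C).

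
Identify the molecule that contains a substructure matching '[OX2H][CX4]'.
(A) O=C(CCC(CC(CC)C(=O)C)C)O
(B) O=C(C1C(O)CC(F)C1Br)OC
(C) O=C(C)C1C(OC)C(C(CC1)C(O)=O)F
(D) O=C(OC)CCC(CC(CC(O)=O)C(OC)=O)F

B

[OX2H][CX4] describes a hydroxyl oxygen bound to an sp3 (X4) carbon (an aliphatic alcohol).
(A) has a carboxylic acid group (-C(=O)OH) but the -OH is on a CX3 carbonyl carbon, not a CX4 carbon.
(B) contains a hydroxyl group (-OH), which satisfies every atom and bond constraint.
(C) has a methoxy ether (-OCH3) but the oxygen has H0 (ether), not H1.
(D) has a carboxylic acid group (-C(=O)OH) but the -OH is on a CX3 carbonyl carbon, not a CX4 carbon.
So the answer is (B).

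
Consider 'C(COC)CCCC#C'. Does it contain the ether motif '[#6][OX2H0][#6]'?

Yes

The pattern [#6][OX2H0][#6] describes an aliphatic oxygen bridging two carbons with no H on the oxygen — an ether.
The molecule carries a methoxy ether (-OCH3), whose atoms satisfy every constraint of the query, so the pattern matches.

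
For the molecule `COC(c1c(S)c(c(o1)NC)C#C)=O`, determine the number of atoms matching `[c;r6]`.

0

The query [c;r6] means: aromatic carbon that belongs to a six-membered ring.
Check the 14 heavy atoms by environment: 1× o (aromatic, in 5-ring) → no; 4× c (aromatic, in 5-ring) → no; 5× C (acyclic) → no; 2× O (acyclic) → no; 1× S (acyclic) → no; 1× N (acyclic) → no.
No environment satisfies the query, so 0 matching atoms.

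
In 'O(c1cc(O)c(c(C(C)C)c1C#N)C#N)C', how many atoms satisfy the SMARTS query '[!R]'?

The query [!R] means: !R matches any atom not in a ring.
Check the 16 heavy atoms by environment: 6× c (aromatic, in 6-ring) → no; 6× C (acyclic) → match; 2× N (acyclic) → match; 2× O (acyclic) → match.
Summing the matching environments: 6 + 2 + 2 = 10 matching atoms.

10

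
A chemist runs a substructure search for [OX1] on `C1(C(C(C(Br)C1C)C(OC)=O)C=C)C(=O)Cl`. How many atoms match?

2

The query [OX1] means: aliphatic oxygen with one total connection — typically a carbonyl =O or an oxide.
Check the 16 heavy atoms by environment: 7× C (X4) → no; 4× C (X3) → no; 2× O (X1) → match; 1× Cl (X1) → no; 1× Br (X1) → no; 1× O (X2) → no.
That gives 2 matching atoms.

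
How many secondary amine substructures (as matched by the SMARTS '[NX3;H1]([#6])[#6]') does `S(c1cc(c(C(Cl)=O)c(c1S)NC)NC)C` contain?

[NX3;H1]([#6])[#6] is the SMARTS for a secondary amine: a trivalent nitrogen with one H, bonded to two carbons.
The molecule carries 2 separate instances of an N-methylamino group (-NHCH3) meeting every constraint; each maps to a distinct set of atoms, giving 2 matches.

2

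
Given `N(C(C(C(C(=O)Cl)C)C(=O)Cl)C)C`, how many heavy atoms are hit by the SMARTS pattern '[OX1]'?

2

The query [OX1] means: aliphatic oxygen with one total connection — typically a carbonyl =O or an oxide.
Check the 13 heavy atoms by environment: 6× C (X4) → no; 2× C (X3) → no; 2× O (X1) → match; 2× Cl (X1) → no; 1× N (X3) → no.
That gives 2 matching atoms.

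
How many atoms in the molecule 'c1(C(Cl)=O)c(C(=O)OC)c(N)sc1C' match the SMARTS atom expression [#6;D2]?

0

Check the 14 heavy atoms by environment: 1× s (aromatic, D2) → no; 4× c (aromatic, D3) → no; 2× C (D1) → no; 2× C (D3) → no; 2× O (D1) → no; 1× O (D2) → no; 1× N (D1) → no; 1× Cl (D1) → no.
No environment satisfies the query, so 0 matching atoms.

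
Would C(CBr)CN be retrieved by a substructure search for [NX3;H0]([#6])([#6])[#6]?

The pattern [NX3;H0]([#6])([#6])[#6] describes a trivalent nitrogen with no H, bonded to three carbons — a tertiary amine.
The closest candidate here is a primary amino group (-NH2), but the nitrogen has H2, not H0 with three carbons. No other fragment satisfies the full query, so there is no match.

No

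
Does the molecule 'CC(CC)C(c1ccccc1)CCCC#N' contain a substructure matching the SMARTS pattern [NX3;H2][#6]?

The pattern [NX3;H2][#6] describes a trivalent nitrogen with two H attached to carbon — a primary amine.
The closest candidate here is a nitrile (-C#N), but the nitrogen is NX1 (triple-bonded), not NX3 with two H. No other fragment satisfies the full query, so there is no match.

No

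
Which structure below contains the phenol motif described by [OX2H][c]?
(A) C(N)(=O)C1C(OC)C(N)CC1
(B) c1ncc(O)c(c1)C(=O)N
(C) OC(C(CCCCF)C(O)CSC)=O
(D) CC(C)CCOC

B

[OX2H][c] describes a hydroxyl oxygen attached to an aromatic carbon (a phenol).
(A) has a methoxy ether (-OCH3) but the oxygen has H0, not H1.
(B) contains a hydroxyl group (-OH), which satisfies every atom and bond constraint.
(C) has a hydroxyl group (-OH) but the -OH is on an aliphatic carbon, not an aromatic c.
(D) has a methoxy ether (-OCH3) but the oxygen has H0, not H1.
So the answer is (B).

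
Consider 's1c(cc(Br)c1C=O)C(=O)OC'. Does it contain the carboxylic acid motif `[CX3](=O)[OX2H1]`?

No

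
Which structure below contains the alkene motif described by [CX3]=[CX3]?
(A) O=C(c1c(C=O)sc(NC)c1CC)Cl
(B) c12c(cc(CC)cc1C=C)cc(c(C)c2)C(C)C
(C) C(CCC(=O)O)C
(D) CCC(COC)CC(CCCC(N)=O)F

[CX3]=[CX3] describes a non-aromatic C=C double bond between two sp2 carbons (an alkene).
(A) has an ethyl group (-CH2CH3) but its C-C bond is a single bond between CX4 carbons, not CX3=CX3.
(B) contains a vinyl group (-CH=CH2), which satisfies every atom and bond constraint.
(C) has an ethyl group (-CH2CH3) but its C-C bond is a single bond between CX4 carbons, not CX3=CX3.
(D) has an ethyl group (-CH2CH3) but its C-C bond is a single bond between CX4 carbons, not CX3=CX3.
So the answer is (B).

B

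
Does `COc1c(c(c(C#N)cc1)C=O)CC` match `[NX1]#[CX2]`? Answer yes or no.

Yes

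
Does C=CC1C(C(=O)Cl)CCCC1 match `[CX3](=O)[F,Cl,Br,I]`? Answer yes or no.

Yes

The pattern [CX3](=O)[F,Cl,Br,I] describes a carbonyl carbon bonded to a halogen — an acyl halide.
The molecule carries an acyl chloride (-C(=O)Cl), whose atoms satisfy every constraint of the query, so the pattern matches.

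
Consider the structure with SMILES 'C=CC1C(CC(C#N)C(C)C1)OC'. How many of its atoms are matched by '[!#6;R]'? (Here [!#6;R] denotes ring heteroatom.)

The query [!#6;R] means: non-carbon atom that is part of a ring.
Check the 13 heavy atoms by environment: 6× C (in 6-ring) → no; 5× C (acyclic) → no; 1× O (acyclic) → no; 1× N (acyclic) → no.
No environment satisfies the query, so 0 matching atoms.

0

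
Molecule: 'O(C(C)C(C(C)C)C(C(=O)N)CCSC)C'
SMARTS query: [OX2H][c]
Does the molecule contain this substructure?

The pattern [OX2H][c] describes a hydroxyl oxygen attached to an aromatic carbon — a phenol.
The closest candidate here is a methoxy ether (-OCH3), but the oxygen has H0, not H1. No other fragment satisfies the full query, so there is no match.

No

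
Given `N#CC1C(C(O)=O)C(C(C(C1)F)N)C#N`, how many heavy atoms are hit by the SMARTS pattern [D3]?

6

Check the 15 heavy atoms by environment: 6× C (D3) → match; 3× C (D2) → no; 3× N (D1) → no; 1× F (D1) → no; 2× O (D1) → no.
That gives 6 matching atoms.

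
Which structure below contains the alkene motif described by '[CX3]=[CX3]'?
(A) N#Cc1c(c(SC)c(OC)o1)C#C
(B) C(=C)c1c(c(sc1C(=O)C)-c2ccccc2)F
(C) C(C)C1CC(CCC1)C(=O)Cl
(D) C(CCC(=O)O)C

[CX3]=[CX3] describes a non-aromatic C=C double bond between two sp2 carbons (an alkene).
(A) has an ethynyl group (-C#CH) but the C-C bond is a triple bond, not a double bond.
(B) contains a vinyl group (-CH=CH2), which satisfies every atom and bond constraint.
(C) has an ethyl group (-CH2CH3) but its C-C bond is a single bond between CX4 carbons, not CX3=CX3.
(D) has an ethyl group (-CH2CH3) but its C-C bond is a single bond between CX4 carbons, not CX3=CX3.
So the answer is (B).

B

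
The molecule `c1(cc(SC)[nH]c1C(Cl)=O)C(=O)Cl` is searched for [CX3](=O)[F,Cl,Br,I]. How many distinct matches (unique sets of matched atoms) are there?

2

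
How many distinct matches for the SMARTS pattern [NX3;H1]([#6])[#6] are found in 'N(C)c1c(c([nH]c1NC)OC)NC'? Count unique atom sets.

3

[NX3;H1]([#6])[#6] is the SMARTS for a secondary amine: a trivalent nitrogen with one H, bonded to two carbons.
The molecule carries 3 separate instances of an N-methylamino group (-NHCH3) meeting every constraint; each maps to a distinct set of atoms, giving 3 matches.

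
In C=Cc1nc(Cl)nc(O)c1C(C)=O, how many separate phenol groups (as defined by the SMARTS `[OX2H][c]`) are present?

[OX2H][c] is the SMARTS for a phenol: a hydroxyl oxygen attached to an aromatic carbon.
Exactly one fragment in the molecule meets all constraints, giving 1 match.

1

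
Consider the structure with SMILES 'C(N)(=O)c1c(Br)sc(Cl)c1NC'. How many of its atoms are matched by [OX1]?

The query [OX1] means: aliphatic oxygen with one total connection — typically a carbonyl =O or an oxide.
Check the 12 heavy atoms by environment: 1× s (aromatic, X2) → no; 4× c (aromatic, X3) → no; 2× N (X3) → no; 1× C (X4) → no; 1× Br (X1) → no; 1× Cl (X1) → no; 1× C (X3) → no; 1× O (X1) → match.
That gives 1 matching atom.

1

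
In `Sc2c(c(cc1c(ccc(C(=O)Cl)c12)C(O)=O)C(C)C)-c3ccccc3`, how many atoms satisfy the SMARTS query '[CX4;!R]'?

The query [CX4;!R] means: aliphatic carbon with four total connections, not in a ring.
Check the 26 heavy atoms by environment: 16× c (aromatic, X3, in 6-ring) → no; 3× C (X4, acyclic) → match; 2× C (X3, acyclic) → no; 2× O (X1, acyclic) → no; 1× O (X2, acyclic) → no; 1× Cl (X1, acyclic) → no; 1× S (X2, acyclic) → no.
That gives 3 matching atoms.

3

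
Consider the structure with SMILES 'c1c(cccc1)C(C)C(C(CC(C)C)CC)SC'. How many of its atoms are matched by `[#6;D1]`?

5

The query [#6;D1] means: carbon bonded to exactly one heavy atom.
Check the 18 heavy atoms by environment: 5× C (D1) → match; 4× C (D3) → no; 2× C (D2) → no; 1× c (aromatic, D3) → no; 5× c (aromatic, D2) → no; 1× S (D2) → no.
That gives 5 matching atoms.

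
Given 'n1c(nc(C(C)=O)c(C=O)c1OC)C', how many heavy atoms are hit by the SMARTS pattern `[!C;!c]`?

The query [!C;!c] means: neither aliphatic nor aromatic carbon — same as [!#6].
Check the 14 heavy atoms by environment: 2× n (aromatic) → match; 4× c (aromatic) → no; 5× C → no; 3× O → match.
Summing the matching environments: 2 + 3 = 5 matching atoms.

5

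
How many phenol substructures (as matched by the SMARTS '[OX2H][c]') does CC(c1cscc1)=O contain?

0

[OX2H][c] is the SMARTS for a phenol: a hydroxyl oxygen attached to an aromatic carbon.
No fragment in the molecule satisfies every constraint, giving 0 matches.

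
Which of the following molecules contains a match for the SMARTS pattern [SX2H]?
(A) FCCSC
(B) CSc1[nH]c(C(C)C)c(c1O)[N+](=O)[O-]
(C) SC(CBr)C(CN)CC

C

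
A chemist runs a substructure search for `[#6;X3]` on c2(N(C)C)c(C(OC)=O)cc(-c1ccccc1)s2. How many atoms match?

The query [#6;X3] means: any carbon (aromatic or not) with three total connections.
Check the 18 heavy atoms by environment: 1× s (aromatic, X2) → no; 10× c (aromatic, X3) → match; 1× N (X3) → no; 3× C (X4) → no; 1× C (X3) → match; 1× O (X1) → no; 1× O (X2) → no.
Summing the matching environments: 10 + 1 = 11 matching atoms.

11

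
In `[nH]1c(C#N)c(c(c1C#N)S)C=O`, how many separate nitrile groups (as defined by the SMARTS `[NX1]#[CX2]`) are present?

2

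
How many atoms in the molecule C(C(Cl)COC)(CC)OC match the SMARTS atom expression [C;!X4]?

0

The query [C;!X4] means: aliphatic carbon that does not have four total connections.
Check the 10 heavy atoms by environment: 7× C (X4) → no; 2× O (X2) → no; 1× Cl (X1) → no.
No environment satisfies the query, so 0 matching atoms.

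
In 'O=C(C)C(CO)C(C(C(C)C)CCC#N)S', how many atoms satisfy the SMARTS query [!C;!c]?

4

The query [!C;!c] means: neither aliphatic nor aromatic carbon — same as [!#6].
Check the 16 heavy atoms by environment: 12× C → no; 2× O → match; 1× N → match; 1× S → match.
Summing the matching environments: 2 + 1 + 1 = 4 matching atoms.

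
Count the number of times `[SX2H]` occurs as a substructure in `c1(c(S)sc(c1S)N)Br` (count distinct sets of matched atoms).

[SX2H] is the SMARTS for a thiol: an aliphatic sulfur with two connections, one being H.
The molecule carries 2 separate instances of a thiol (-SH) meeting every constraint; each maps to a distinct set of atoms, giving 2 matches.

2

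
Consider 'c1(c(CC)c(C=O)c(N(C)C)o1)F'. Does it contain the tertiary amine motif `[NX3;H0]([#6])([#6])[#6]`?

Yes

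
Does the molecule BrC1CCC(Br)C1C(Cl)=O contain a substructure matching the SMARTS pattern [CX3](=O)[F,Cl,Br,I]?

Yes

The pattern [CX3](=O)[F,Cl,Br,I] describes a carbonyl carbon bonded to a halogen — an acyl halide.
The molecule carries an acyl chloride (-C(=O)Cl), whose atoms satisfy every constraint of the query, so the pattern matches.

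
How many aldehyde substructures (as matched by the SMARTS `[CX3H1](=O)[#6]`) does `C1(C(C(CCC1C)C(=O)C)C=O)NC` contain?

1

[CX3H1](=O)[#6] is the SMARTS for an aldehyde: an sp2 carbon with one H, double-bonded to O and single-bonded to carbon.
Exactly one fragment in the molecule meets all constraints, giving 1 match.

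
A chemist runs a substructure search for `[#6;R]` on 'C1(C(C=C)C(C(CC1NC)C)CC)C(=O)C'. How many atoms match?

6

The query [#6;R] means: carbon that is part of a ring.
Check the 16 heavy atoms by environment: 6× C (in 6-ring) → match; 8× C (acyclic) → no; 1× O (acyclic) → no; 1× N (acyclic) → no.
That gives 6 matching atoms.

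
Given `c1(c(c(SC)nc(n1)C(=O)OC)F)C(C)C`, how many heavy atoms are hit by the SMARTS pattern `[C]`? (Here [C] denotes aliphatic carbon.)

The query [C] means: uppercase C matches aliphatic (non-aromatic) carbon only.
Check the 16 heavy atoms by environment: 2× n (aromatic) → no; 4× c (aromatic) → no; 1× S → no; 6× C → match; 1× F → no; 2× O → no.
That gives 6 matching atoms.

6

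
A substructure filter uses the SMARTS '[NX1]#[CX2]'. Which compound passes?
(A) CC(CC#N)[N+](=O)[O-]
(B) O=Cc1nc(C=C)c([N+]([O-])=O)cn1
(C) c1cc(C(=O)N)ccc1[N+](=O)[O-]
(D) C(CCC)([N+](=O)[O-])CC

[NX1]#[CX2] describes a nitrogen triple-bonded to a two-connected carbon (a nitrile).
(A) contains a nitrile (-C#N), which satisfies every atom and bond constraint.
(B) has a nitro group (-[N+](=O)[O-]) but there is no C#N triple bond.
(C) has a primary amide (-C(=O)NH2) but the nitrogen is NX3, not NX1.
(D) has a nitro group (-[N+](=O)[O-]) but there is no C#N triple bond.
So the answer is (A).

A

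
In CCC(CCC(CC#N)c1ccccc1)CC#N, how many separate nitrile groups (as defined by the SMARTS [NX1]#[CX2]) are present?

2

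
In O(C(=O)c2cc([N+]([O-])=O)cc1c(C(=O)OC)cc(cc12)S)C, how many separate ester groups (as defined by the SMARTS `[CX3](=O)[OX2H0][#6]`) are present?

2

[CX3](=O)[OX2H0][#6] is the SMARTS for an ester: a carbonyl carbon bonded to an oxygen that is itself bonded to carbon (no H on that O).
The molecule carries 2 separate instances of a methyl-ester group (-C(=O)OCH3) meeting every constraint; each maps to a distinct set of atoms, giving 2 matches.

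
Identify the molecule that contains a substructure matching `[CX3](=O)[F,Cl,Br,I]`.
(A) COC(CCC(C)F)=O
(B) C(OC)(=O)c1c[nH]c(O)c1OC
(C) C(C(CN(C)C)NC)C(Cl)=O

C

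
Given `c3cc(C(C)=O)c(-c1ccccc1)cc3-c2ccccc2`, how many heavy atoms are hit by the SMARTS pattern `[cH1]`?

The query [cH1] means: aromatic carbon bearing exactly one hydrogen.
Check the 21 heavy atoms by environment: 5× c (aromatic, H0) → no; 13× c (aromatic, H1) → match; 1× C (H0) → no; 1× O (H0) → no; 1× C (H3) → no.
That gives 13 matching atoms.

13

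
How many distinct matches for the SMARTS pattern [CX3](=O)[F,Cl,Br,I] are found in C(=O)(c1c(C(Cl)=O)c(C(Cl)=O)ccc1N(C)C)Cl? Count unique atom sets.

3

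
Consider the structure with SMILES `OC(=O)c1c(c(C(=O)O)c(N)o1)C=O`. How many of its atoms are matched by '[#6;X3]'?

7

The query [#6;X3] means: any carbon (aromatic or not) with three total connections.
Check the 14 heavy atoms by environment: 1× o (aromatic, X2) → no; 4× c (aromatic, X3) → match; 3× C (X3) → match; 3× O (X1) → no; 2× O (X2) → no; 1× N (X3) → no.
Summing the matching environments: 4 + 3 = 7 matching atoms.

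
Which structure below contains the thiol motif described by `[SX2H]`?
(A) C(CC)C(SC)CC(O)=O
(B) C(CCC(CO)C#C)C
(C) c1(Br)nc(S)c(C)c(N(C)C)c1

[SX2H] describes an aliphatic sulfur with two connections, one being H (a thiol).
(A) has a methylthio ether (-SCH3) but the sulfur has H0 (bonded to two carbons), not H1.
(B) has a hydroxyl group (-OH) but it is an -OH, not an -SH.
(C) contains a thiol (-SH), which satisfies every atom and bond constraint.
So the answer is (C).

C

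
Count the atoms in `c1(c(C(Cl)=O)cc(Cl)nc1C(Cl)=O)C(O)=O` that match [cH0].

4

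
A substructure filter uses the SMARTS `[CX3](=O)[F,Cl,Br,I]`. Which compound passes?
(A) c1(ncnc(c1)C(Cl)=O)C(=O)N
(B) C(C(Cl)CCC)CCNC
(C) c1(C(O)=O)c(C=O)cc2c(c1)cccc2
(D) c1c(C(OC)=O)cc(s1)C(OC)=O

A

[CX3](=O)[F,Cl,Br,I] describes a carbonyl carbon bonded to a halogen (an acyl halide).
(A) contains an acyl chloride (-C(=O)Cl), which satisfies every atom and bond constraint.
(B) has a chloro substituent but the Cl is not on a carbonyl carbon.
(C) has a carboxylic acid group (-C(=O)OH) but the carbonyl is bonded to -OH, not to a halogen.
(D) has a methyl-ester group (-C(=O)OCH3) but the carbonyl is bonded to -O-C, not to a halogen.
So the answer is (A).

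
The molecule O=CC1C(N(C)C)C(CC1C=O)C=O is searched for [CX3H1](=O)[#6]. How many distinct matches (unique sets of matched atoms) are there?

[CX3H1](=O)[#6] is the SMARTS for an aldehyde: an sp2 carbon with one H, double-bonded to O and single-bonded to carbon.
The molecule carries 3 separate instances of an aldehyde (-CHO) meeting every constraint; each maps to a distinct set of atoms, giving 3 matches.

3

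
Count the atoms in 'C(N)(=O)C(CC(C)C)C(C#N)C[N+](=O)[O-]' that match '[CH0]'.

2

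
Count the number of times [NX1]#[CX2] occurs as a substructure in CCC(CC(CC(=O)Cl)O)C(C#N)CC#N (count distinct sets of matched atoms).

[NX1]#[CX2] is the SMARTS for a nitrile: a nitrogen triple-bonded to a two-connected carbon.
The molecule carries 2 separate instances of a nitrile (-C#N) meeting every constraint; each maps to a distinct set of atoms, giving 2 matches.

2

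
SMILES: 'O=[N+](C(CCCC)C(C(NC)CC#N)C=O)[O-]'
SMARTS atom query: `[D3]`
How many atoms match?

4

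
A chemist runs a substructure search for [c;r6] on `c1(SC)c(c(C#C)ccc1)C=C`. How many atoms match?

6

The query [c;r6] means: aromatic carbon that belongs to a six-membered ring.
Check the 12 heavy atoms by environment: 6× c (aromatic, in 6-ring) → match; 5× C (acyclic) → no; 1× S (acyclic) → no.
That gives 6 matching atoms.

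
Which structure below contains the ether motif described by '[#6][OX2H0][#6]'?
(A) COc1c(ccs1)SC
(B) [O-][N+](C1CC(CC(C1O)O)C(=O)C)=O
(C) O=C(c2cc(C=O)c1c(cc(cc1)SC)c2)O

A

[#6][OX2H0][#6] describes an aliphatic oxygen bridging two carbons with no H on the oxygen (an ether).
(A) contains a methoxy ether (-OCH3), which satisfies every atom and bond constraint.
(B) has a hydroxyl group (-OH) but the oxygen has H1, not H0 bridging two carbons.
(C) has a carboxylic acid group (-C(=O)OH) but the -OH oxygen has H1; the =O is OX1, not OX2.
So the answer is (A).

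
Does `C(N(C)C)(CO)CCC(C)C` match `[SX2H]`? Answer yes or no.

The pattern [SX2H] describes an aliphatic sulfur with two connections, one being H — a thiol.
The closest candidate here is a hydroxyl group (-OH), but it is an -OH, not an -SH. No other fragment satisfies the full query, so there is no match.

No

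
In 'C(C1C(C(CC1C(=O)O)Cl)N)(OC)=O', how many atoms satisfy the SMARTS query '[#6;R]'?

Check the 14 heavy atoms by environment: 5× C (in 5-ring) → match; 1× N (acyclic) → no; 3× C (acyclic) → no; 4× O (acyclic) → no; 1× Cl (acyclic) → no.
That gives 5 matching atoms.

5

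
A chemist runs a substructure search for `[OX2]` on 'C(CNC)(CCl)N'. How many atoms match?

The query [OX2] means: aliphatic oxygen with two total connections — ether, hydroxyl, or ester single-bond O.
Check the 7 heavy atoms by environment: 4× C (X4) → no; 2× N (X3) → no; 1× Cl (X1) → no.
No environment satisfies the query, so 0 matching atoms.

0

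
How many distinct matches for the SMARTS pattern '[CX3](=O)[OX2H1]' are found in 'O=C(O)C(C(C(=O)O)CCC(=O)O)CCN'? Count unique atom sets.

3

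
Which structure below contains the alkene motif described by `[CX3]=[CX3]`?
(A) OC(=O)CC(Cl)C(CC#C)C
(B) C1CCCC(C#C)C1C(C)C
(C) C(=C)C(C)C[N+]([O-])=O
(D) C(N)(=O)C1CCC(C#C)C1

C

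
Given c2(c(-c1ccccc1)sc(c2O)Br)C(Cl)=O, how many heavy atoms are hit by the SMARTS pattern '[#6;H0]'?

6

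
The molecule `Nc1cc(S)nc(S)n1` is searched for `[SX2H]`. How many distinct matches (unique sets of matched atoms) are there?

[SX2H] is the SMARTS for a thiol: an aliphatic sulfur with two connections, one being H.
The molecule carries 2 separate instances of a thiol (-SH) meeting every constraint; each maps to a distinct set of atoms, giving 2 matches.

2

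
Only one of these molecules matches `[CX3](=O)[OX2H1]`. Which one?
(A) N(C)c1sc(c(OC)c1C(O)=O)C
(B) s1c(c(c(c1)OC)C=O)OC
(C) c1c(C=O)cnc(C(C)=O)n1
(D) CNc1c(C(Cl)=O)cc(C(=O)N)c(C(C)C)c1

[CX3](=O)[OX2H1] describes an sp2 carbon double-bonded to O and single-bonded to an -OH oxygen (a carboxylic acid).
(A) contains a carboxylic acid group (-C(=O)OH), which satisfies every atom and bond constraint.
(B) has an aldehyde (-CHO) but there is no singly-bonded oxygen on the carbonyl carbon.
(C) has an aldehyde (-CHO) but there is no singly-bonded oxygen on the carbonyl carbon.
(D) has a primary amide (-C(=O)NH2) but the carbonyl is bonded to N, not to an -OH oxygen.
So the answer is (A).

A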